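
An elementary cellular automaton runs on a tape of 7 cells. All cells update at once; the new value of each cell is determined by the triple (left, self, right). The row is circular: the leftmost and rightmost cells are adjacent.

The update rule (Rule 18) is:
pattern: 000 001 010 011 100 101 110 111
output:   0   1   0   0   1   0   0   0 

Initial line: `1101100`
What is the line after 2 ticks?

1000100

0000011
1000100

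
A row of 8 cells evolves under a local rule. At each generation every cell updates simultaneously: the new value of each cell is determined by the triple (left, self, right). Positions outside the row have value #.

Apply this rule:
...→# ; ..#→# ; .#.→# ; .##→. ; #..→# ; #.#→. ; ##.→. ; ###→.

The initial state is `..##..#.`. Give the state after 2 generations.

generation 1: ##..###.
generation 2: ..##....

..##....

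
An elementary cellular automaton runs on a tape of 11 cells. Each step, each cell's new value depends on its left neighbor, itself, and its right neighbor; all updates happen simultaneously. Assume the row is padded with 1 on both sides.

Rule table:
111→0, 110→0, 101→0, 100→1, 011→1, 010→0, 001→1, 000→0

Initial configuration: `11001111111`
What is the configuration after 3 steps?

00011010011

step 1: 00111000000
step 2: 11100100001
step 3: 00011010011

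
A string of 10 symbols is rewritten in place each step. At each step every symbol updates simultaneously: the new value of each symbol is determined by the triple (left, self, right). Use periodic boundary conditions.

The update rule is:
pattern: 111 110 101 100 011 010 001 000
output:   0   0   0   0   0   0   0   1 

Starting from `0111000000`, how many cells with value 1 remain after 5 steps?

5

0000011111
0111000000  (repeats step 0; period 2)
step 5: 0000011111
count of 1: 5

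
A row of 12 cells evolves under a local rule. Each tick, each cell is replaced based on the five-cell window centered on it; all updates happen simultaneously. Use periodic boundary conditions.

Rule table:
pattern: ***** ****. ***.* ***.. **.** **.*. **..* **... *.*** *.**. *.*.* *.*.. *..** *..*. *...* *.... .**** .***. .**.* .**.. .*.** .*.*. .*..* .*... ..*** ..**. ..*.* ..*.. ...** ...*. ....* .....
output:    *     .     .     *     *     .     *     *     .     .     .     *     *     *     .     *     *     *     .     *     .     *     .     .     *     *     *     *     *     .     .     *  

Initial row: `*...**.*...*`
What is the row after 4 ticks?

**.**..*..**
..*.****.***
***..*..*.**
*.****.**..*

*.****.**..*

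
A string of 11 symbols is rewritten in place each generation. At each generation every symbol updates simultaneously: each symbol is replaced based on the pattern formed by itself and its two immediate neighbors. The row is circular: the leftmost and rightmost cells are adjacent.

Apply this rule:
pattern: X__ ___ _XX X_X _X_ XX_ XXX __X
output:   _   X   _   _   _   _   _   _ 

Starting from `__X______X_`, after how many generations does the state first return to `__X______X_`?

2

X___XXXX___
__X______X_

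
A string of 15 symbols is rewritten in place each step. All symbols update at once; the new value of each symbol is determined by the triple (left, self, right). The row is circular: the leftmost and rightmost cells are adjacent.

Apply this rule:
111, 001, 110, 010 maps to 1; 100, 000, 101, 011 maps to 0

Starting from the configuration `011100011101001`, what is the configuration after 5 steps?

001100101101011
010101100101001
010100101101011
010101100101001  (repeats step 2; period 2)
step 5: 010100101101011

010100101101011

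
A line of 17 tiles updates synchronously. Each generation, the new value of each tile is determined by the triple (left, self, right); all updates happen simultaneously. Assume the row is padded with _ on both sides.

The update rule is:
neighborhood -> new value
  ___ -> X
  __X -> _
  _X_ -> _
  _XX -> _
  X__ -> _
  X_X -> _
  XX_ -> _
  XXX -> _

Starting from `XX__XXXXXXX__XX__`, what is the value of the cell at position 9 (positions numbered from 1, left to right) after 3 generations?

_

generation 1: ________________X
generation 2: XXXXXXXXXXXXXXX__
generation 3: ________________X
position 9 holds _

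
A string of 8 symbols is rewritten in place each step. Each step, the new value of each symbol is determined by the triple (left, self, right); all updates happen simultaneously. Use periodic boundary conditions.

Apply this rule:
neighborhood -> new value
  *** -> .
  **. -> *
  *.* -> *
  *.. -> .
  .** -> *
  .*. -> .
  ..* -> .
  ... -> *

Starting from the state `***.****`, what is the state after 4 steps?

step 1: ..***...
step 2: *.*.*.**
step 3: **.*.**.
step 4: ***.****

***.****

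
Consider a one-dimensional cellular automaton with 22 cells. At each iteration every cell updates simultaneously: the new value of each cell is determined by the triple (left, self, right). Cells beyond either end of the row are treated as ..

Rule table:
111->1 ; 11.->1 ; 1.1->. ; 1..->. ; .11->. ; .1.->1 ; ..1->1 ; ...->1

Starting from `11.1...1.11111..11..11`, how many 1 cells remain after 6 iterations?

12

.1.1.111..1111.1.1.1.1
11.1..11.1.111.1.1.1.1
.1.1.1.1.1..11.1.1.1.1
11.1.1.1.1.1.1.1.1.1.1
.1.1.1.1.1.1.1.1.1.1.1
11.1.1.1.1.1.1.1.1.1.1
count of 1: 12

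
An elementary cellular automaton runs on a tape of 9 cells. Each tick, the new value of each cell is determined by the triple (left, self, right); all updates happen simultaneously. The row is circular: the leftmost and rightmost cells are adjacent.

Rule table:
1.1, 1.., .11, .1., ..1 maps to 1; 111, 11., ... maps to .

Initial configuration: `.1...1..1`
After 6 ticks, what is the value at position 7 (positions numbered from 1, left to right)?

111.11111
...11....
..11.1...
.11.111..
11.11..1.
1.11.1111
position 7 holds 1

1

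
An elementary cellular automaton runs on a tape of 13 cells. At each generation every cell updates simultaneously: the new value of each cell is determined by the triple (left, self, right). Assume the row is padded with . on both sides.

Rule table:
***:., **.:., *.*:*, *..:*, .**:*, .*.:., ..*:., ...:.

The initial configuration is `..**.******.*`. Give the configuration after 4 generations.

generation 1: ..*.**.....*.
generation 2: ...**.*.....*
generation 3: ...*.*.*.....
generation 4: ....*.*.*....

....*.*.*....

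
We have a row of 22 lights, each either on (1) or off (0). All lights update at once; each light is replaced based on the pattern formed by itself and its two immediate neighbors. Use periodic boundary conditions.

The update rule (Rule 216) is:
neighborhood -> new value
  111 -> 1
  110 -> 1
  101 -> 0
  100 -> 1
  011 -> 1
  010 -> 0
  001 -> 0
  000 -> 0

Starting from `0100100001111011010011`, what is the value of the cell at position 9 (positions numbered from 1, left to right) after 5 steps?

0010010001111011001011
1001001001111011100011
1100100101111011110011
1110010001111011111011
1111001001111011111011
position 9 holds 0

0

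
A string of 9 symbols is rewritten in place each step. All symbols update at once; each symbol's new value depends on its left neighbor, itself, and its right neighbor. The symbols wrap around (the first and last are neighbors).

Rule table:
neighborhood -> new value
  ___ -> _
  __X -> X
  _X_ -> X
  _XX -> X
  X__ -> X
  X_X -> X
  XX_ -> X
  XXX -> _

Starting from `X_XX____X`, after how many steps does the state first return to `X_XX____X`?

6

XXXXX__XX
____XXXX_
___XX__XX
X_XXXXXXX
XXX______
X_XX____X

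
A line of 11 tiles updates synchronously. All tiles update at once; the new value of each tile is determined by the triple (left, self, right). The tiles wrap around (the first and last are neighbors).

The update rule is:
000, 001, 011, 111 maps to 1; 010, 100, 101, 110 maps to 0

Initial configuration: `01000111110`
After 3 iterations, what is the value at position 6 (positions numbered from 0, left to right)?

1

10011111100
00111111001
01111110010
position 6 holds 1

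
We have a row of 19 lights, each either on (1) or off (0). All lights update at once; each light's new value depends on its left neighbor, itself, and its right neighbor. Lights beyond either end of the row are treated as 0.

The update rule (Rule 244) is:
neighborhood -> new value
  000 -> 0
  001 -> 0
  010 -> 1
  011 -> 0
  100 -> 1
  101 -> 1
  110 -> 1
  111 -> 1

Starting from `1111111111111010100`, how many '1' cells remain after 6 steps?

13

0111111111111111110
0011111111111111111
0001111111111111111
0000111111111111111
0000011111111111111
0000001111111111111
count of 1: 13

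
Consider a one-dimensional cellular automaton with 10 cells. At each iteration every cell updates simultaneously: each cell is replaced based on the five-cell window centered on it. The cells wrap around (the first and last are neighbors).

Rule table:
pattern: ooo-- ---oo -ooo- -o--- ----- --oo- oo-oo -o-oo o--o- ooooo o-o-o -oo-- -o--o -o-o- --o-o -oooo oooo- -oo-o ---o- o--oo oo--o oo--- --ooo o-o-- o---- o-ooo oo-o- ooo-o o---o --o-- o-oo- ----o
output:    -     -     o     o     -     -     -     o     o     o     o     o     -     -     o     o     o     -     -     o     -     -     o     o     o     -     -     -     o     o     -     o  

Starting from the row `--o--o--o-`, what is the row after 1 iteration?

o-o-oo-ooo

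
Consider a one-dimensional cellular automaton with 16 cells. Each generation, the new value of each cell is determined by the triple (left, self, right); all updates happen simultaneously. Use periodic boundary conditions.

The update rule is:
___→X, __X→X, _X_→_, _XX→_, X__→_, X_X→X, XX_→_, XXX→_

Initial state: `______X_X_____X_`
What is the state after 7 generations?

X__XXXXX__X__XXX

XXXXXX_X__XXXX__
______X__X_____X
_XXXXX__X__XXXX_
X______X__X_____
__XXXXX__X__XXXX
_X______X__X____
X__XXXXX__X__XXX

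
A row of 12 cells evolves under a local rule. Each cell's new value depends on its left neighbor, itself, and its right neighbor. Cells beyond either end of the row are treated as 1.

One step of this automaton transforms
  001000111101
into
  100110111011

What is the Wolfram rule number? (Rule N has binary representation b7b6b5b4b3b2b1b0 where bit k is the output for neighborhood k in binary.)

position 7: 111 → 1  (bit 7 = 1)
position 9: 110 → 0  (bit 6 = 0)
position 10: 101 → 1  (bit 5 = 1)
position 0: 100 → 1  (bit 4 = 1)
position 6: 011 → 1  (bit 3 = 1)
position 2: 010 → 0  (bit 2 = 0)
position 1: 001 → 0  (bit 1 = 0)
position 4: 000 → 1  (bit 0 = 1)
bits b7..b0 = 10111001 = 185

185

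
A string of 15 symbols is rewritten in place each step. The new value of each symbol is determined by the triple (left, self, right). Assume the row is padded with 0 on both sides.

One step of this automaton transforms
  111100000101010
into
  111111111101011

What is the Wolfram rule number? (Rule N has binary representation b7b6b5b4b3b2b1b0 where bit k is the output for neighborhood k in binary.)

position 1: 111 → 1  (bit 7 = 1)
position 3: 110 → 1  (bit 6 = 1)
position 10: 101 → 0  (bit 5 = 0)
position 4: 100 → 1  (bit 4 = 1)
position 0: 011 → 1  (bit 3 = 1)
position 9: 010 → 1  (bit 2 = 1)
position 8: 001 → 1  (bit 1 = 1)
position 5: 000 → 1  (bit 0 = 1)
bits b7..b0 = 11011111 = 223

223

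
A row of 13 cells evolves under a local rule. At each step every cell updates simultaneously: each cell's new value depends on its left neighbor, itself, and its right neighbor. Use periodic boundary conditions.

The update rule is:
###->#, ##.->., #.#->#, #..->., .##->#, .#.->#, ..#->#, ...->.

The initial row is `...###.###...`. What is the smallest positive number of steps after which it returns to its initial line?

13

step 1: ..###.###....
step 2: .###.###.....
step 3: ###.###......
step 4: ##.###......#
step 5: #.###......##
step 6: .###......###
step 7: ###......###.
step 8: ##......###.#
step 9: #......###.##
step 10: ......###.###
step 11: .....###.###.
step 12: ....###.###..
step 13: ...###.###...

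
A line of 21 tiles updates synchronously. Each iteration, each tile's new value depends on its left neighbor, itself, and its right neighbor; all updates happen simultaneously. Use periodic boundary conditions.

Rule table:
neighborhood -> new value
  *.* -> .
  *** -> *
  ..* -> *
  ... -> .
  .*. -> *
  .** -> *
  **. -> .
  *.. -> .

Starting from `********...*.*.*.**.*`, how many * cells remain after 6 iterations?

11

*******...**.*.*.*..*
******...**..*.*.*.**
*****...**..**.*.*.**
****...**..**..*.*.**
***...**..**..**.*.**
**...**..**..**..*.**
count of *: 11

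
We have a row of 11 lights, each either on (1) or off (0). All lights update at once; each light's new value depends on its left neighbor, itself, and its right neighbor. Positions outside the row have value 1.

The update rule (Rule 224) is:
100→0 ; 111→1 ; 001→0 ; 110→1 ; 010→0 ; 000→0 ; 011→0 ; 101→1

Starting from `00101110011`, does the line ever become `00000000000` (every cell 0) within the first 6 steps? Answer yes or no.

yes

step 1: 00010110001
step 2: 00001010000
step 3: 00000100000
step 4: 00000000000
all cells are 0 at step 4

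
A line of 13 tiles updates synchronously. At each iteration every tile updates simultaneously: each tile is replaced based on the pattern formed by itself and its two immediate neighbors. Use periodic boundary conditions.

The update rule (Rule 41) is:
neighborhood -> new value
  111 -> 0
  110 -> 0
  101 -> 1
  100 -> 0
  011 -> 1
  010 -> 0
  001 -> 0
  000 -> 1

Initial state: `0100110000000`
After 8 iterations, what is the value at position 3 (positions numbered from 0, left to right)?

0000100111111
0110000100000
0100110001111
1000100101000
0010000010010
1000111000000
0010100011110
1001001010000
position 3 holds 1

1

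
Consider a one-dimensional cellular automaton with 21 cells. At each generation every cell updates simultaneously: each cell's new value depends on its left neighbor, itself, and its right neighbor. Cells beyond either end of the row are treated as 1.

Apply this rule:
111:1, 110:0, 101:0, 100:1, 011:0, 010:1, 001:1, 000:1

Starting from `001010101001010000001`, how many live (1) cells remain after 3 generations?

111010101111011111110
110010100110001111100
101110111001110111011
count of 1: 15

15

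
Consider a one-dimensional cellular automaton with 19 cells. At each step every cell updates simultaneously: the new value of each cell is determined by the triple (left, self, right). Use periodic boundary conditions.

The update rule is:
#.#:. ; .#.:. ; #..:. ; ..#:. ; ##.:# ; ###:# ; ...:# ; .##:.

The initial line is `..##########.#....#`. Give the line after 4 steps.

.#.#..######.#####.

...#########...##..
##..########.#..#.#
##...#######.......
.#.#..######.#####.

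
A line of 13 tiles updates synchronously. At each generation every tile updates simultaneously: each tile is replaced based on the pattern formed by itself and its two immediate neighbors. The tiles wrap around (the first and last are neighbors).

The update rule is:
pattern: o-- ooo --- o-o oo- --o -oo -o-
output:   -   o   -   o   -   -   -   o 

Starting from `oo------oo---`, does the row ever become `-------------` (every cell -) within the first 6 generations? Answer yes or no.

yes

-------------
all cells are - at generation 1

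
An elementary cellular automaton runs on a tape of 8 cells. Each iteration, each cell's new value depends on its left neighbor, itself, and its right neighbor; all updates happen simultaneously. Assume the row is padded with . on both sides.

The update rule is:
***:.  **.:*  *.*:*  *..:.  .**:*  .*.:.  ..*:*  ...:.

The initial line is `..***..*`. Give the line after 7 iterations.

.**.*.*.
****.*..
*..**...
..***...
.**.*...
****....
*..*....

*..*....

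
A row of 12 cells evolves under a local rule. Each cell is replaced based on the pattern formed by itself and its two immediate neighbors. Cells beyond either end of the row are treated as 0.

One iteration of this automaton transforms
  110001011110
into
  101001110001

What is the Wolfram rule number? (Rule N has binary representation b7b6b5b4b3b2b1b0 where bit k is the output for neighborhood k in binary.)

position 8: 111 → 0  (bit 7 = 0)
position 1: 110 → 0  (bit 6 = 0)
position 6: 101 → 1  (bit 5 = 1)
position 2: 100 → 1  (bit 4 = 1)
position 0: 011 → 1  (bit 3 = 1)
position 5: 010 → 1  (bit 2 = 1)
position 4: 001 → 0  (bit 1 = 0)
position 3: 000 → 0  (bit 0 = 0)
bits b7..b0 = 00111100 = 60

60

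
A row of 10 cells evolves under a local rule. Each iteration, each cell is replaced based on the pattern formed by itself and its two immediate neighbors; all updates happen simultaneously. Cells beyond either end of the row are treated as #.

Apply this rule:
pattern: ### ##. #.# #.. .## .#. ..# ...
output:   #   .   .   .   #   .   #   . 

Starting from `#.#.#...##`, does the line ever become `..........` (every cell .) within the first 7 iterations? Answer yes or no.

.......###
......####
.....#####
....######
...#######
..########
.#########
iteration 7 is .#########, still not uniform .

no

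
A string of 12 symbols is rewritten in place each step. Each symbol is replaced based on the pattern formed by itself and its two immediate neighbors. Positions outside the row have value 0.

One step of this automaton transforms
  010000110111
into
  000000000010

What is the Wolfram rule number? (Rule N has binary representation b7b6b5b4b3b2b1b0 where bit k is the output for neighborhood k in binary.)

128

position 10: 111 → 1  (bit 7 = 1)
position 7: 110 → 0  (bit 6 = 0)
position 8: 101 → 0  (bit 5 = 0)
position 2: 100 → 0  (bit 4 = 0)
position 6: 011 → 0  (bit 3 = 0)
position 1: 010 → 0  (bit 2 = 0)
position 0: 001 → 0  (bit 1 = 0)
position 3: 000 → 0  (bit 0 = 0)
bits b7..b0 = 10000000 = 128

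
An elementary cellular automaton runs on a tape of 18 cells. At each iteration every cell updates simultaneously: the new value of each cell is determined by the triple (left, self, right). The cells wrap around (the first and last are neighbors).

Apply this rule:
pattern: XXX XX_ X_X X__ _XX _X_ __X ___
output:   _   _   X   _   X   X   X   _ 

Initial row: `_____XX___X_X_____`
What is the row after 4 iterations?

____XX___XXXX_____
___XX___XX________
__XX___XX_________
_XX___XX__________

_XX___XX__________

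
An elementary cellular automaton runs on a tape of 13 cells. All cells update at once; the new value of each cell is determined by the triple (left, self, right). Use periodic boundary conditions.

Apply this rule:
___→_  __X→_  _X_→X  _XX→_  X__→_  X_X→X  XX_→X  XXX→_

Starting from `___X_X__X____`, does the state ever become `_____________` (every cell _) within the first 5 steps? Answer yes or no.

no

___XXX__X____
_____X__X____
_____X__X____  (fixed point — unchanged through step 5)
step 5 is _____X__X____, still not uniform _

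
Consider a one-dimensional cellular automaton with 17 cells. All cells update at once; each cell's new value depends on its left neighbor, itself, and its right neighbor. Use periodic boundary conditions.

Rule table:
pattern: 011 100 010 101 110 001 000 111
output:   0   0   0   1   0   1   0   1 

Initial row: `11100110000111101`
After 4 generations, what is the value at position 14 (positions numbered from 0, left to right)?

1

generation 1: 11001000001011010
generation 2: 00010000010100101
generation 3: 00100000101001010
generation 4: 01000001010010100
position 14 holds 1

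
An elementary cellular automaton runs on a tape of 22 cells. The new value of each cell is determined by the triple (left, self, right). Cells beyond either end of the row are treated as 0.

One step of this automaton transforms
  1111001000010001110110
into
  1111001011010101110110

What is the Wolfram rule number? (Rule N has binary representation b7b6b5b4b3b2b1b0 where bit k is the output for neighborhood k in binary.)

205

position 1: 111 → 1  (bit 7 = 1)
position 3: 110 → 1  (bit 6 = 1)
position 18: 101 → 0  (bit 5 = 0)
position 4: 100 → 0  (bit 4 = 0)
position 0: 011 → 1  (bit 3 = 1)
position 6: 010 → 1  (bit 2 = 1)
position 5: 001 → 0  (bit 1 = 0)
position 8: 000 → 1  (bit 0 = 1)
bits b7..b0 = 11001101 = 205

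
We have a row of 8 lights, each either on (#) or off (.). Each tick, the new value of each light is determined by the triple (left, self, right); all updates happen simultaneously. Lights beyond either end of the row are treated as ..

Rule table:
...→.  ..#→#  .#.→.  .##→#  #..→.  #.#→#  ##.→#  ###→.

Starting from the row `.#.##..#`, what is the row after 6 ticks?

tick 1: #.###.#.
tick 2: .##.##..
tick 3: ######..
tick 4: #....#..
tick 5: ....#...
tick 6: ...#....

...#....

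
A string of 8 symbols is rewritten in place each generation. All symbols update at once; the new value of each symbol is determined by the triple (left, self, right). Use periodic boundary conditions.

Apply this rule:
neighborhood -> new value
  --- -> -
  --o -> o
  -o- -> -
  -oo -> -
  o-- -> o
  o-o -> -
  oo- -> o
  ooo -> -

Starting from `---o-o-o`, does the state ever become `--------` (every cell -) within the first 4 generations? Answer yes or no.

yes

o-o-----
---o---o
o-o-o-o-
--------
all cells are - at generation 4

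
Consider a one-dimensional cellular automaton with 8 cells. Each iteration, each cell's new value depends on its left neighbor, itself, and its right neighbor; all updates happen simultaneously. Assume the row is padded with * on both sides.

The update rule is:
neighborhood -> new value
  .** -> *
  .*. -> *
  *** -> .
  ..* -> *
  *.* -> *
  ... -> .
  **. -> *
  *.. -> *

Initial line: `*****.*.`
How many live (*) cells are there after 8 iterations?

5

....****
*..**...
******.*
.....***
*...**..
**.*****
.***....
**.**..*
count of *: 5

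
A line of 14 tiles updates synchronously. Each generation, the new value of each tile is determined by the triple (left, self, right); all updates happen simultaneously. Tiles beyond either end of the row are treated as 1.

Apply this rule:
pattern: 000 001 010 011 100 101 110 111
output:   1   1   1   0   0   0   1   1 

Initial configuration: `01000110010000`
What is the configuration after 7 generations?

01011010110101

generation 1: 01011010110111
generation 2: 01001010010011
generation 3: 01011010110101
generation 4: 01001010010100
generation 5: 01011010110101  (repeats generation 3; period 2)
generation 7: 01011010110101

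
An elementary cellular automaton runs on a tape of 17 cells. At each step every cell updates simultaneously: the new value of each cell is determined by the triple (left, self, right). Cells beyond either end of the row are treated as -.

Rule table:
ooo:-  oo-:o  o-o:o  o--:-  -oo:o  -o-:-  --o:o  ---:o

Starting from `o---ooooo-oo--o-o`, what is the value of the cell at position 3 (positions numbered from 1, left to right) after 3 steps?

o

step 1: --ooo---oooo-o-o-
step 2: ooo-o-ooo--oo-o--
step 3: o-oo-oo-o-oooo--o
position 3 holds o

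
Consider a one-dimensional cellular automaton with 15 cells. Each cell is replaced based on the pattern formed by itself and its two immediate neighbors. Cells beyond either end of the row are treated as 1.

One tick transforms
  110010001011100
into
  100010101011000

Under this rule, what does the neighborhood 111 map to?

At position 0 the neighborhood is 111; the next row has 1 there.

1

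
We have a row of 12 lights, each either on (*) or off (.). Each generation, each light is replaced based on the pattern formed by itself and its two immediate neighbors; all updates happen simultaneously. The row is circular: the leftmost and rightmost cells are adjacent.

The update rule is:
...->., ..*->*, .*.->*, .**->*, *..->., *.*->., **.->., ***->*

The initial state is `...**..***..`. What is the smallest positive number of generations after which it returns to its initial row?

12

generation 1: ..**..***...
generation 2: .**..***....
generation 3: **..***.....
generation 4: *..***.....*
generation 5: ..***.....**
generation 6: .***.....**.
generation 7: ***.....**..
generation 8: **.....**..*
generation 9: *.....**..**
generation 10: .....**..***
generation 11: ....**..***.
generation 12: ...**..***..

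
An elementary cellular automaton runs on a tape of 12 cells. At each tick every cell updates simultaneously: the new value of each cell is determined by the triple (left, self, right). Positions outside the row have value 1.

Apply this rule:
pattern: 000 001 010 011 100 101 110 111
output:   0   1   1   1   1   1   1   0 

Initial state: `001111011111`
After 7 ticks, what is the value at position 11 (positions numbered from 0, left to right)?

0

tick 1: 111001110000
tick 2: 001111011001
tick 3: 111001111111
tick 4: 001111000000
tick 5: 111001100001
tick 6: 001111110011
tick 7: 111000011110
position 11 holds 0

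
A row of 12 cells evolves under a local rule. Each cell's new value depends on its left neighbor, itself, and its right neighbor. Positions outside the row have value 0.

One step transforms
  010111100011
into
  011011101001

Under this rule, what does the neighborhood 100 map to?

0

At position 7 the neighborhood is 100; the next row has 0 there.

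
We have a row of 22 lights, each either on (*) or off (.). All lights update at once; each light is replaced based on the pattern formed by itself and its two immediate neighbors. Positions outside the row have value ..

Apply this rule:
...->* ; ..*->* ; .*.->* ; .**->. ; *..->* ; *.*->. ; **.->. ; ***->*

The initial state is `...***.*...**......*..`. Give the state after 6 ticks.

***....******.****..*.

tick 1: ***.*..****..*********
tick 2: .*..***.**.**.*******.
tick 3: ****.*.........*****.*
tick 4: .**..**********.***..*
tick 5: *..**.********...*.***
tick 6: ***....******.****..*.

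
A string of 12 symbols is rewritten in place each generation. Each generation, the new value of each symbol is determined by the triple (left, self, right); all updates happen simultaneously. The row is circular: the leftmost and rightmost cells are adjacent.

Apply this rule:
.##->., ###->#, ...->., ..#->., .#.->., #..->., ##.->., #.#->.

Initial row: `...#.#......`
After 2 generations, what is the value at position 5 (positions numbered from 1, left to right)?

.

............
............
position 5 holds .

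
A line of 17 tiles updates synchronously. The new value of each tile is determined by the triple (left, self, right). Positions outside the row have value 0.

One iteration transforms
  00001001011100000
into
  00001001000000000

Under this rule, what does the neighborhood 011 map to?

At position 9 the neighborhood is 011; the next row has 0 there.

0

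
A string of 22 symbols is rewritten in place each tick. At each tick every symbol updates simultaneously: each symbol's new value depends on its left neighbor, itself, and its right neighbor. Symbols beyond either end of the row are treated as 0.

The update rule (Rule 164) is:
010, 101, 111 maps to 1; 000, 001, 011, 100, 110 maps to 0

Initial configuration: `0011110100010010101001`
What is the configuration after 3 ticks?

0001101100010011111001
0000010000010001110001
0000010000010000100001

0000010000010000100001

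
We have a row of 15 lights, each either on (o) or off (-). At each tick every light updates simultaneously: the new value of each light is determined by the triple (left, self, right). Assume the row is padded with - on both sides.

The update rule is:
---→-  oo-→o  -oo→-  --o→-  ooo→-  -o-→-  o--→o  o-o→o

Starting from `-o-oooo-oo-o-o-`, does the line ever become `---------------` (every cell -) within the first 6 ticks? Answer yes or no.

--o---oo-oo-o-o
---o---oo-oo-o-
----o---oo-oo-o
-----o---oo-oo-
------o---oo-oo
-------o---oo-o
tick 6 is -------o---oo-o, still not uniform -

no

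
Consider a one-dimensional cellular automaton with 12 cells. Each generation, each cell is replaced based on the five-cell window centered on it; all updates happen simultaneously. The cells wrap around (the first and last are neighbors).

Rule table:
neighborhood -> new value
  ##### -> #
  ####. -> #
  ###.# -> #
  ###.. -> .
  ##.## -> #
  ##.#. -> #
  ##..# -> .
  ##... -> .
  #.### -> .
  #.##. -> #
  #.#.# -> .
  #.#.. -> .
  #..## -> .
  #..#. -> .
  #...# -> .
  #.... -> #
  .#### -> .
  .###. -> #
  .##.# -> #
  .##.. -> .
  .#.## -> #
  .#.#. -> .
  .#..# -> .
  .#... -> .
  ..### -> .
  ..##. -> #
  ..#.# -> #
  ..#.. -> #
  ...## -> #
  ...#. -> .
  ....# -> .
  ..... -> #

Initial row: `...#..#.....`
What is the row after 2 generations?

...#..##..##

#..#..#.####
...#..##..##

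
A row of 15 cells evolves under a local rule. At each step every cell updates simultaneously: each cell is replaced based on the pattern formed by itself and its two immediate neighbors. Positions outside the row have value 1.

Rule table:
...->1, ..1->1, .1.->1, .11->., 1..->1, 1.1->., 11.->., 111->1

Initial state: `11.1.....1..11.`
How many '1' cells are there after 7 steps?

12

1..111111111...
.11.1111111.111
.....11111...11
11111.111.111.1
1111...1...1...
111.11111111111
11...1111111111
count of 1: 12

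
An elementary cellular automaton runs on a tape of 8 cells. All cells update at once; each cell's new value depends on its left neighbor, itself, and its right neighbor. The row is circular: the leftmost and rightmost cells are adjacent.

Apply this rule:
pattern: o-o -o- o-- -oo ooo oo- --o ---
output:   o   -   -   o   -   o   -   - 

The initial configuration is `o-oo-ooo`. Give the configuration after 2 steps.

o----o--

oooooo--
o----o--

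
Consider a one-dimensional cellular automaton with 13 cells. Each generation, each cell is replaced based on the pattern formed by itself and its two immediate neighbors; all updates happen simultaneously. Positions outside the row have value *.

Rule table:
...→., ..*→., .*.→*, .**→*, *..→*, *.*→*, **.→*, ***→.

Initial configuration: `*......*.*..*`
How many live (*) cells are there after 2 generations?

6

**.....****.*
.**....*..***
count of *: 6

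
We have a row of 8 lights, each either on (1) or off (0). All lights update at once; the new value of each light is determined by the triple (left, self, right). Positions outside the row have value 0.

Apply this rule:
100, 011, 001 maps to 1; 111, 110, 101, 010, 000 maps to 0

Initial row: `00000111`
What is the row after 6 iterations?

10100010

00001100
00011010
00110001
01101010
11000001
10100010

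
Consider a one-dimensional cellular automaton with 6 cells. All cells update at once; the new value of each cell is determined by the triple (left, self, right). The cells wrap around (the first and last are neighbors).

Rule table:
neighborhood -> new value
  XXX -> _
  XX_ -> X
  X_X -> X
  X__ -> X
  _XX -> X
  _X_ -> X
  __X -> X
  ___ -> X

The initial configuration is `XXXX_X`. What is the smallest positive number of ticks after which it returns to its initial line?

tick 1: ___XXX
tick 2: XXXX_X

2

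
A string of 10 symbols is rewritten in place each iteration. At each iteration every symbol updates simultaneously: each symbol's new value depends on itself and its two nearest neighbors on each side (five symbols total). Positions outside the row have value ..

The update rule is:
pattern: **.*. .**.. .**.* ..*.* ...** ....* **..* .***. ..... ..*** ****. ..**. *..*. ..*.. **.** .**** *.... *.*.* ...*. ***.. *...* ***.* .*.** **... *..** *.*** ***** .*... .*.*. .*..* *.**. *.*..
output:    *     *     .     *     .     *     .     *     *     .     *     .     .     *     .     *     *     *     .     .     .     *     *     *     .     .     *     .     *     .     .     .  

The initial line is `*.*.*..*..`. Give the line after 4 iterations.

iteration 1: ****...*.*
iteration 2: .**.*..**.
iteration 3: ...*....**
iteration 4: **.*.**..*

**.*.**..*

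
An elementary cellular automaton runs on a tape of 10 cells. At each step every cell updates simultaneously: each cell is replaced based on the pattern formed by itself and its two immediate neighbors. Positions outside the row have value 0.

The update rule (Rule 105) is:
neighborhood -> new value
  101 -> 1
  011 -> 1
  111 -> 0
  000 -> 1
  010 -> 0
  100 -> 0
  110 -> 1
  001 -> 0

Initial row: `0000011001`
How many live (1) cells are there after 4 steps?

1111011000
1001111011
0001001111
1100001001
count of 1: 4

4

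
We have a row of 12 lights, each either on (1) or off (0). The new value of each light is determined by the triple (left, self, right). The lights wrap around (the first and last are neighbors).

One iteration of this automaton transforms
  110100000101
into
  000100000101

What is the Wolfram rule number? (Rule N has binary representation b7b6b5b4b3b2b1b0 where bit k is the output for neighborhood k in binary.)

12

position 0: 111 → 0  (bit 7 = 0)
position 1: 110 → 0  (bit 6 = 0)
position 2: 101 → 0  (bit 5 = 0)
position 4: 100 → 0  (bit 4 = 0)
position 11: 011 → 1  (bit 3 = 1)
position 3: 010 → 1  (bit 2 = 1)
position 8: 001 → 0  (bit 1 = 0)
position 5: 000 → 0  (bit 0 = 0)
bits b7..b0 = 00001100 = 12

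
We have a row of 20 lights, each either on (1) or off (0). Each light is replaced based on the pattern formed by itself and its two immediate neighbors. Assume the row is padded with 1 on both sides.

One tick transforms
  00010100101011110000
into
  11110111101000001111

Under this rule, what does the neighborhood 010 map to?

1

At position 3 the neighborhood is 010; the next row has 1 there.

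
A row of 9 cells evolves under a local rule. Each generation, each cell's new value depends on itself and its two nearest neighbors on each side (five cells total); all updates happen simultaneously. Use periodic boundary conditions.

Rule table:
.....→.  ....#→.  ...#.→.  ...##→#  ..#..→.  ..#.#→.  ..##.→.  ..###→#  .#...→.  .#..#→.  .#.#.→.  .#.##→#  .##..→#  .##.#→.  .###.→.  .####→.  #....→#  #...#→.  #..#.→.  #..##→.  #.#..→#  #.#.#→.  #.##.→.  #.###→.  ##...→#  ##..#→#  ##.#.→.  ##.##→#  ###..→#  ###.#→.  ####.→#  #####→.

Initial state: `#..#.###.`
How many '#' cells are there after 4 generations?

1

generation 1: #...#....
generation 2: ......#..
generation 3: ........#
generation 4: .#.......
count of #: 1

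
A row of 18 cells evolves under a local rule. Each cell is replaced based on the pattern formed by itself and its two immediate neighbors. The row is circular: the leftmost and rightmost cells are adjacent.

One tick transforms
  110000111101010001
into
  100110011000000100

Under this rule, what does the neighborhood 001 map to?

At position 5 the neighborhood is 001; the next row has 0 there.

0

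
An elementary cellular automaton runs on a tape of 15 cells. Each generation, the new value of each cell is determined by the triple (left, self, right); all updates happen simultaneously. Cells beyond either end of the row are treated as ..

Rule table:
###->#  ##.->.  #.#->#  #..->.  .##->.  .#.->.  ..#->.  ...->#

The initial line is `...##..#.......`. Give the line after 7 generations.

......###..##..

generation 1: ##.......######
generation 2: ...#####..####.
generation 3: ##..###....##..
generation 4: .....#..##....#
generation 5: ####.......##..
generation 6: .##..#####....#
generation 7: ......###..##..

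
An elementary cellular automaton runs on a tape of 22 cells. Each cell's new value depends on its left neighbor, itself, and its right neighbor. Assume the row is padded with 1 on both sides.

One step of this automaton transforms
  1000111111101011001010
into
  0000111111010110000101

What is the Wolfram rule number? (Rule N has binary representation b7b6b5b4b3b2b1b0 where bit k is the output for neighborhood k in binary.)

168

position 5: 111 → 1  (bit 7 = 1)
position 0: 110 → 0  (bit 6 = 0)
position 11: 101 → 1  (bit 5 = 1)
position 1: 100 → 0  (bit 4 = 0)
position 4: 011 → 1  (bit 3 = 1)
position 12: 010 → 0  (bit 2 = 0)
position 3: 001 → 0  (bit 1 = 0)
position 2: 000 → 0  (bit 0 = 0)
bits b7..b0 = 10101000 = 168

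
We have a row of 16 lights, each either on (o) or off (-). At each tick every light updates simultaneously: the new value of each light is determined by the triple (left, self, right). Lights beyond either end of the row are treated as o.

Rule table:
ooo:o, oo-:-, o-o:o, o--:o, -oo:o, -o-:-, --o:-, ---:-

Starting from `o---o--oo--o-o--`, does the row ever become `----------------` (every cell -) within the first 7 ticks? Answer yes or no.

-o---o-o-o--o-o-
o-o---o-o-o--o-o
-o-o---o-o-o--oo
o-o-o---o-o-o-oo
-o-o-o---o-o-ooo
o-o-o-o---o-oooo
-o-o-o-o---ooooo
tick 7 is -o-o-o-o---ooooo, still not uniform -

no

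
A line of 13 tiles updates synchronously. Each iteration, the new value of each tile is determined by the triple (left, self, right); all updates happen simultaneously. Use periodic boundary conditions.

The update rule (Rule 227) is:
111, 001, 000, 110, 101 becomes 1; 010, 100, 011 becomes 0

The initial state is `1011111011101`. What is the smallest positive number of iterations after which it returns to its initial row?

1101111101110
0110111110111
1011011111011
1101101111101
1110110111110
0111011011111
1011101101111
1101110110111
1110111011011
1111011101101
1111101110110
0111110111011
1011111011101

13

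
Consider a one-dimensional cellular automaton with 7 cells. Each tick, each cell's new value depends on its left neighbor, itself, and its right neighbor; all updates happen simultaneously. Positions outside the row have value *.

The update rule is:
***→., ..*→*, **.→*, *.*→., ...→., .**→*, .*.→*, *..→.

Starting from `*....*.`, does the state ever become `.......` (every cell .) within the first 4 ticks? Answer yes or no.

no

tick 1: *...**.
tick 2: *..***.
tick 3: *.**.*.
tick 4: *.**.*.
tick 4 is *.**.*., still not uniform .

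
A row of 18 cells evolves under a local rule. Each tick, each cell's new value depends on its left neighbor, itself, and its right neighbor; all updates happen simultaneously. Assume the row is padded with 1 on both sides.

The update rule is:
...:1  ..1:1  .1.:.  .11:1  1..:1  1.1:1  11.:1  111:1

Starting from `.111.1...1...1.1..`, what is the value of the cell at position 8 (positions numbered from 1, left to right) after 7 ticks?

1

11111.111.111.1.11
11111111111111.111
111111111111111111
111111111111111111  (fixed point — unchanged through tick 7)
position 8 holds 1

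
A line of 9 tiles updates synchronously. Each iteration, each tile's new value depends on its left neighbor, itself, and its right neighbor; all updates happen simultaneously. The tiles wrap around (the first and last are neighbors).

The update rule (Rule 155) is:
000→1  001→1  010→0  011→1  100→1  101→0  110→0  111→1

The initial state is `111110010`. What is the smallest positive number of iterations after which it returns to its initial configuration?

18

111101100
111001011
110110011
100101111
011001111
010111110
100111101
011111001
011110110
111100101
111011001
110010111
101100111
001011111
110011110
101111100
001111011
111110010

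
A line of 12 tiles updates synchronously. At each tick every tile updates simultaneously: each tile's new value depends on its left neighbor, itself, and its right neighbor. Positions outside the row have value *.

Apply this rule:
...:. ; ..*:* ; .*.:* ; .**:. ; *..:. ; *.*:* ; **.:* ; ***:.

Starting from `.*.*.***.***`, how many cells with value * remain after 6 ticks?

5

*****..**...
....*.*.*..*
...******.*.
..*.....****
.**....*....
*.*...**...*
count of *: 5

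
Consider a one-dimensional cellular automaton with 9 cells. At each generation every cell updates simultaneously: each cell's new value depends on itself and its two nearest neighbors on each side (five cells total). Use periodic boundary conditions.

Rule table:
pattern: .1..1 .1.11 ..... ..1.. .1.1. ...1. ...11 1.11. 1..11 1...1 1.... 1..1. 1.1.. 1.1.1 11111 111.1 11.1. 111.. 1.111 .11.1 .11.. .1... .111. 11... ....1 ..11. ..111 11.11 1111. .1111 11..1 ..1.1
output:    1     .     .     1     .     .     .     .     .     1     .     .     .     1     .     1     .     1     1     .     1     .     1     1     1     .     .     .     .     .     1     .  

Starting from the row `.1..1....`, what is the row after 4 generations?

..1......

.11.1...1
......1..
....1.1..
..1......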